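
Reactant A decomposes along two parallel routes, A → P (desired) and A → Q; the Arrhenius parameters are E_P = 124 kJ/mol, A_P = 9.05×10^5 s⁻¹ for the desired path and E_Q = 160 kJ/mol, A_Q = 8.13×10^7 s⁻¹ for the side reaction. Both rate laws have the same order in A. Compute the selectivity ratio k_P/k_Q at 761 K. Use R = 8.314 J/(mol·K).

3.29

With equal orders, S_{P/Q} = k_P/k_Q = (A_P/A_Q)·exp[(E_Q−E_P)/(RT)].
(E_Q−E_P)/(RT) = (160−124)×10³/(8.314×761) = 36000/6327 = 5.690.
k_P/k_Q = (9.05×10^5/8.13×10^7)·exp(5.690) = 0.01113 × 295.9 = 3.29.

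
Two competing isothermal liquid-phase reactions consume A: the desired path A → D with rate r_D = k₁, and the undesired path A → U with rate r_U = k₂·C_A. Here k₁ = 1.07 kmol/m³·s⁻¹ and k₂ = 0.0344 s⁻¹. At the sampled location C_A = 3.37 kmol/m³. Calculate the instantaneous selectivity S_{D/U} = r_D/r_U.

9.23

S_{D/U} = r_D/r_U = (k₁)/(k₂·C_A) = (k₁/k₂)·C_A⁻¹.
= (1.07) / (0.0344×3.370) = 1.070/0.1159 = 9.23.
The undesired path is higher order in A, so low C_A (CSTR or dilute feed) favours D.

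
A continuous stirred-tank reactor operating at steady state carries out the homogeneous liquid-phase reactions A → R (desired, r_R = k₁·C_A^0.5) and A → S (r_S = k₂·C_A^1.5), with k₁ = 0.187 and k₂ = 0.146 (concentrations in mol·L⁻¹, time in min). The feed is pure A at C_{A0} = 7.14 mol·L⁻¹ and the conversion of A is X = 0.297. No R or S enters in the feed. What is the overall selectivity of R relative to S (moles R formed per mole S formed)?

Exit C_A = C_{A0}(1−X) = 7.14×0.703 = 5.019 mol·L⁻¹.
Rates in a CSTR are evaluated at the outlet concentration: r_R = 0.187×5.019^0.5 = 0.4190, r_S = 0.146×5.019^1.5 = 1.642.
Overall selectivity = C_R/C_S = r_Rτ/(r_Sτ) = r_R/r_S = 0.255.

0.255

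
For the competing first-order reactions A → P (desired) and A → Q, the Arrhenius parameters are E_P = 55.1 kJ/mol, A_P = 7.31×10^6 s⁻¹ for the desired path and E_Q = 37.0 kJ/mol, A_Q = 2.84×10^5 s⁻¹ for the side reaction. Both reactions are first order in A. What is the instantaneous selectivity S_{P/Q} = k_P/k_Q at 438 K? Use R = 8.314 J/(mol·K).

k_P/k_Q = (A_P/A_Q)·exp[−(E_P−E_Q)/(RT)] = (A_P/A_Q)·exp[(E_Q−E_P)/(RT)].
(E_Q−E_P)/(RT) = (37.0−55.1)×10³/(8.314×438) = -18100/3642 = -4.970.
k_P/k_Q = (7.31×10^6/2.84×10^5)·exp(-4.970) = 25.74 × 0.006940 = 0.179.

0.179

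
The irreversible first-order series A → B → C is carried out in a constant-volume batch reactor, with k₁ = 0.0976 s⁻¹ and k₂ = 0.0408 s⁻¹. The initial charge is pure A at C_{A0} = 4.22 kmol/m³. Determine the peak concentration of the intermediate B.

For a first-order series the maximum intermediate yield is C_{B,max}/C_{A0} = (k₁/k₂)^[k₂/(k₂−k₁)].
= (0.0976/0.0408)^(0.0408/(0.0408−0.0976)) = (2.392)^(-0.7183) = 0.5345.
C_{B,max} = 0.5345×4.22 = 2.26 kmol/m³.

2.26 kmol/m³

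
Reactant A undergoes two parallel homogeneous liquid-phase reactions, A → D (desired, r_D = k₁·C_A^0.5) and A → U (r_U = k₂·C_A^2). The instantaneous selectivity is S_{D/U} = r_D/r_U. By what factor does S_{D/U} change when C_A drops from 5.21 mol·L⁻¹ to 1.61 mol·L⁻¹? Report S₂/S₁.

S_{D/U} = (k₁/k₂)·C_A^-1.5, so S₂/S₁ = (C_{A,2}/C_{A,1})^-1.5.
= (1.61/5.21)^(-1.5) = (0.3090)^(-1.5) = 5.82.
Selectivity toward D rises as C_A falls — low-concentration operation is favoured.

5.82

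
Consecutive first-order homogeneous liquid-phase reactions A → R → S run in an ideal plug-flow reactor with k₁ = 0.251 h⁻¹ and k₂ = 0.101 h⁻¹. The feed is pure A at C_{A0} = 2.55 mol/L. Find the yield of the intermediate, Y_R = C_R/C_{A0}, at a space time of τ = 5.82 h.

The intermediate concentration in a first-order A→B→C sequence is C_R = k₁C_{A0}(e^(−k₁τ) − e^(−k₂τ))/(k₂−k₁).
e^(−k₁τ) = e^(−0.251×5.82) = e^(−1.461) = 0.2320; e^(−k₂τ) = e^(−0.5878) = 0.5555.
C_R = 0.251×2.55/(0.101−0.251) × (0.2320−0.5555) = (-4.267)×(-0.3235) = 1.380 mol/L.
Y_R = C_R/C_{A0} = 1.380/2.55 = 0.541.

0.541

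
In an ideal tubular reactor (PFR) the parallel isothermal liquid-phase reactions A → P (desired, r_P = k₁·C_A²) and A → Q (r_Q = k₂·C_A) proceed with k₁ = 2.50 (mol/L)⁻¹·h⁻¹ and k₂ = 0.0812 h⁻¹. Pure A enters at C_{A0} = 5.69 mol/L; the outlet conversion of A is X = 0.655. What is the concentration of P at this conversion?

3.69 mol/L

C_A = C_{A0}(1−X) = 1.963 mol/L.
Along a PFR/batch, dC_Q/dC_A = −r_Q/(r_P+r_Q) = −k₂/(k₂+k₁·C_A).
Integrating from C_{A0} to C_A: C_Q = (0.0812/2.50)·ln[(0.0812+2.50·5.69)/(0.0812+2.50·1.96)] = 0.03248·ln(14.31/4.989) = 0.03422 mol/L.
Then C_P = (C_{A0}−C_A) − C_Q = 3.727 − 0.03422 = 3.693 mol/L.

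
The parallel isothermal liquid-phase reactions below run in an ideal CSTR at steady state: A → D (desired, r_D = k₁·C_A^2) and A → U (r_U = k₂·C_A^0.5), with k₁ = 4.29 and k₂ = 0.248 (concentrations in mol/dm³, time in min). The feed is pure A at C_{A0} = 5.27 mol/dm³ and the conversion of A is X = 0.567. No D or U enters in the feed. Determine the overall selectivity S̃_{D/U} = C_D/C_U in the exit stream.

59.6

Exit C_A = C_{A0}(1−X) = 5.27×0.433 = 2.282 mol/dm³.
Rates in a CSTR are evaluated at the outlet concentration: r_D = 4.29×2.282^2 = 22.34, r_U = 0.248×2.282^0.5 = 0.3746.
Overall selectivity = C_D/C_U = r_Dτ/(r_Uτ) = r_D/r_U = 59.6.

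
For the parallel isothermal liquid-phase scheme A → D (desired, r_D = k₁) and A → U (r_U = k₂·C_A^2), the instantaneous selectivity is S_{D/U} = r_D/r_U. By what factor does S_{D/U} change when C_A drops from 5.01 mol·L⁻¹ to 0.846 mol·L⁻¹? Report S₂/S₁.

35.1

S_{D/U} = (k₁/k₂)·C_A^-2, so S₂/S₁ = (C_{A,2}/C_{A,1})^-2.
= (0.846/5.01)^(-2) = (0.1689)^(-2) = 35.1.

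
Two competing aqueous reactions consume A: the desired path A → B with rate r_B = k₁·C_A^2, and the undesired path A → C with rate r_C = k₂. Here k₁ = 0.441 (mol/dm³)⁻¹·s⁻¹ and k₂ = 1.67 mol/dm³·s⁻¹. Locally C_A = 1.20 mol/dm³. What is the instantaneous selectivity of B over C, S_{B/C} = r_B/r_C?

S_{B/C} = r_B/r_C = (k₁·C_A^2)/(k₂) = (k₁/k₂)·C_A^2.
= (0.441×1.200^2) / (1.67) = 0.6350/1.670 = 0.380.
Since the desired path is higher order in A, keeping C_A high (PFR or concentrated feed) favours B.

0.380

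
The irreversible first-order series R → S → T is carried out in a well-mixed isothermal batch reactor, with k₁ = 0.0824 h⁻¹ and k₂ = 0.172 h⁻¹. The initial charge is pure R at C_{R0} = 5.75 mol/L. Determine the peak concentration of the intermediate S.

Evaluating C_S at t_opt = ln(k₂/k₁)/(k₂−k₁) gives C_{S,max}/C_{R0} = (k₁/k₂)^[k₂/(k₂−k₁)].
= (0.0824/0.172)^(0.172/(0.172−0.0824)) = (0.4791)^(1.920) = 0.2435.
C_{S,max} = 0.2435×5.75 = 1.40 mol/L.

1.40 mol/L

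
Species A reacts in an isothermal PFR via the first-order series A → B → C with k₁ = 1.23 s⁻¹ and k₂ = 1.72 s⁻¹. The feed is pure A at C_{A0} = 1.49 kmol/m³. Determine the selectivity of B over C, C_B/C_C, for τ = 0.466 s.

1.96

Solving the coupled first-order balances gives C_B(τ) = [k₁/(k₂−k₁)]·C_{A0}·(e^(−k₁τ) − e^(−k₂τ)).
e^(−k₁τ) = e^(−1.23×0.466) = e^(−0.5732) = 0.5637; e^(−k₂τ) = e^(−0.8015) = 0.4486.
C_B = 1.23×1.49/(1.72−1.23) × (0.5637−0.4486) = 3.740×0.1151 = 0.4304 kmol/m³.
C_A = C_{A0}e^(−k₁τ) = 0.8400 kmol/m³, so C_C = C_{A0}−C_A−C_B = 0.2196 kmol/m³; C_B/C_C = 1.96.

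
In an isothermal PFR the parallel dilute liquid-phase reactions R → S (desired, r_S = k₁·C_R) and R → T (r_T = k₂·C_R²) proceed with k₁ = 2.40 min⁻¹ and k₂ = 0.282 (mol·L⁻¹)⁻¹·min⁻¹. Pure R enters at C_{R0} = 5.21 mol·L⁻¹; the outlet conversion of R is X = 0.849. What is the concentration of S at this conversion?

3.31 mol·L⁻¹

C_R = C_{R0}(1−X) = 0.7867 mol·L⁻¹.
Along a PFR/batch, dC_S/dC_R = −r_S/(r_S+r_T) = −k₁/(k₁+k₂·C_R).
Integrating from C_{R0} to C_R: C_S = (2.40/0.282)·ln[(2.40+0.282·5.21)/(2.40+0.282·0.787)] = 8.511·ln(3.869/2.622) = 3.312 mol·L⁻¹.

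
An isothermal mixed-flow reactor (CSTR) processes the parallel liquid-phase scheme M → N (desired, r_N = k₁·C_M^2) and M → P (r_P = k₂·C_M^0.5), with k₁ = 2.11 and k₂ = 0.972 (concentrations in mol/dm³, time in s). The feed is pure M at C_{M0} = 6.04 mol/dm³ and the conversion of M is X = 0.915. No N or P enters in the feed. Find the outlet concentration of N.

Exit C_M = C_{M0}(1−X) = 6.04×0.0850 = 0.5134 mol/dm³.
Rates in a CSTR are evaluated at the outlet concentration: r_N = 2.11×0.5134^2 = 0.5562, r_P = 0.972×0.5134^0.5 = 0.6965.
Fraction of consumed M going to N: r_N/(r_N+r_P) = 0.4440.
C_N = 0.4440·C_{M0}·X = 0.4440×6.04×0.915 = 2.45 mol/dm³.

2.45 mol/dm³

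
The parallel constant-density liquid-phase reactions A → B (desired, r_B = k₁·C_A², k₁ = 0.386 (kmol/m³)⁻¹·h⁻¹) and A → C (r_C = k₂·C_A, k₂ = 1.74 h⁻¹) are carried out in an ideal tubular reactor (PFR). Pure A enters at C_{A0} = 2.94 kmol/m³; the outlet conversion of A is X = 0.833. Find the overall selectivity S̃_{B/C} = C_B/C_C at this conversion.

0.363

C_A = C_{A0}(1−X) = 0.4910 kmol/m³.
Along a PFR/batch, dC_C/dC_A = −r_C/(r_B+r_C) = −k₂/(k₂+k₁·C_A).
Integrating from C_{A0} to C_A: C_C = (1.74/0.386)·ln[(1.74+0.386·2.94)/(1.74+0.386·0.491)] = 4.508·ln(2.875/1.930) = 1.797 kmol/m³.
Then C_B = (C_{A0}−C_A) − C_C = 2.449 − 1.797 = 0.6517 kmol/m³.
S̃_{B/C} = C_B/C_C = 0.6517/1.797 = 0.363.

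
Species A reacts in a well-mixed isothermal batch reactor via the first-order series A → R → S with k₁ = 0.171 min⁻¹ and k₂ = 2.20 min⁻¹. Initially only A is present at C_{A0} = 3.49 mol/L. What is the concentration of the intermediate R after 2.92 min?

0.178 mol/L

The intermediate concentration in a first-order A→B→C sequence is C_R = k₁C_{A0}(e^(−k₁t) − e^(−k₂t))/(k₂−k₁).
e^(−k₁t) = e^(−0.171×2.92) = e^(−0.4993) = 0.6069; e^(−k₂t) = e^(−6.424) = 0.001622.
C_R = 0.171×3.49/(2.20−0.171) × (0.6069−0.001622) = 0.2941×0.6053 = 0.1780 mol/L.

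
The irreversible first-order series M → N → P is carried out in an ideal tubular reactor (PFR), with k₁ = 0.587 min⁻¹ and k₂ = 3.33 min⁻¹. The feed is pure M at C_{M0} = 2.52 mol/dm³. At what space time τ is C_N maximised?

For first-order series the maximum of C_N occurs at τ_opt = ln(k₂/k₁)/(k₂−k₁).
= ln(3.33/0.587)/(3.33−0.587) = ln(5.673)/2.743 = 1.736/2.743 = 0.633 min.

0.633 min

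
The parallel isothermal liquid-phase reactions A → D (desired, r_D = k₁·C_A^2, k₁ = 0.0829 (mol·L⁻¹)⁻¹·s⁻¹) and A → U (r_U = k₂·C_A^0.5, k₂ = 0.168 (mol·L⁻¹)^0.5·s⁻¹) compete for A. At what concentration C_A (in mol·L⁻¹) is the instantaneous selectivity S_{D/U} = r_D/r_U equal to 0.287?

S_{D/U} = (k₁/k₂)·C_A^1.5 ⇒ C_A = (S·k₂/k₁)^(1/1.5).
= (0.287×0.168/0.0829)^(0.6667) = (0.5816)^(0.6667) = 0.697 mol·L⁻¹.

0.697 mol·L⁻¹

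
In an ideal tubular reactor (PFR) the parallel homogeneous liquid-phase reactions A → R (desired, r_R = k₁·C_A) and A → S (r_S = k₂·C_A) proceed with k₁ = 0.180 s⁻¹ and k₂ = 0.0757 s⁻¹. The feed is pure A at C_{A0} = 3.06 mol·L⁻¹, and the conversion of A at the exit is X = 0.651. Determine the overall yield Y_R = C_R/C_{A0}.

C_A = C_{A0}(1−X) = 1.068 mol·L⁻¹.
Both paths are first order in A, so the instantaneous fraction to R is constant: dC_R/d(−C_A) = k₁/(k₁+k₂) = 0.7039.
C_R = 0.7039·(C_{A0}−C_A) = 0.7039×1.992 = 1.40 mol·L⁻¹.
Y_R = C_R/C_{A0} = 1.402/3.06 = 0.458.

0.458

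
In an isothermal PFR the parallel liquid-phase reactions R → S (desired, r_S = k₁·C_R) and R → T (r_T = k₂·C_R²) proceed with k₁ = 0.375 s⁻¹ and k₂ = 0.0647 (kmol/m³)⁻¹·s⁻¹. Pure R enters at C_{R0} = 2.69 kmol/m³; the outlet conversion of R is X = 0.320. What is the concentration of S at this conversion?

C_R = C_{R0}(1−X) = 1.829 kmol/m³.
Along a PFR/batch, dC_S/dC_R = −r_S/(r_S+r_T) = −k₁/(k₁+k₂·C_R).
Integrating from C_{R0} to C_R: C_S = (0.375/0.0647)·ln[(0.375+0.0647·2.69)/(0.375+0.0647·1.83)] = 5.796·ln(0.5490/0.4933) = 0.6199 kmol/m³.

0.620 kmol/m³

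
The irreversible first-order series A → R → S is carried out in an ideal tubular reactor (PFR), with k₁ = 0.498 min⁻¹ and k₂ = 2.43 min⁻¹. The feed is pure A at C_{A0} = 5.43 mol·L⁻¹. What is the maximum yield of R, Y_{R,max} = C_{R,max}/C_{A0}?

Evaluating C_R at τ_opt = ln(k₂/k₁)/(k₂−k₁) gives C_{R,max}/C_{A0} = (k₁/k₂)^[k₂/(k₂−k₁)].
= (0.498/2.43)^(2.43/(2.43−0.498)) = (0.2049)^(1.258) = 0.1362.

0.136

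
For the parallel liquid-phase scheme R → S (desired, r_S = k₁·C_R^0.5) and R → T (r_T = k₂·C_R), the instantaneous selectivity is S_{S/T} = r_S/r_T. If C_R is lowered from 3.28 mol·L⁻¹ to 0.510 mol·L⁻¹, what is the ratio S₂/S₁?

S_{S/T} = (k₁/k₂)·C_R^-0.5, so S₂/S₁ = (C_{R,2}/C_{R,1})^-0.5.
= (0.510/3.28)^(-0.5) = (0.1555)^(-0.5) = 2.54.

2.54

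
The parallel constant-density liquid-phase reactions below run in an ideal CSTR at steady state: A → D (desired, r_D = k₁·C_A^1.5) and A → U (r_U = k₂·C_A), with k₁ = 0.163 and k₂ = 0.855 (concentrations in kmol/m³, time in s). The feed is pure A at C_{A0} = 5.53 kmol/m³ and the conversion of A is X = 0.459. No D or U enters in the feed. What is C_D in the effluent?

0.629 kmol/m³

Exit C_A = C_{A0}(1−X) = 5.53×0.541 = 2.992 kmol/m³.
Rates in a CSTR are evaluated at the outlet concentration: r_D = 0.163×2.992^1.5 = 0.8435, r_U = 0.855×2.992 = 2.558.
Fraction of consumed A going to D: r_D/(r_D+r_U) = 0.2480.
C_D = 0.2480·C_{A0}·X = 0.2480×5.53×0.459 = 0.629 kmol/m³.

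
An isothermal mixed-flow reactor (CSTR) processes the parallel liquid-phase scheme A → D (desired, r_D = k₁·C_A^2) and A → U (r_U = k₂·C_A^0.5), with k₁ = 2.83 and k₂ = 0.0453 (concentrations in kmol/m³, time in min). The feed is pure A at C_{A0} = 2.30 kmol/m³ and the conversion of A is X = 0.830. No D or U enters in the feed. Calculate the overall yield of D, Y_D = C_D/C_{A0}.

0.779

Exit C_A = C_{A0}(1−X) = 2.30×0.170 = 0.3910 kmol/m³.
A CSTR operates uniformly at the exit composition, giving r_D = 0.4327 and r_U = 0.02833 (each k·C_A^n at C_A = 0.3910).
Fraction of consumed A going to D: r_D/(r_D+r_U) = 0.9386.
C_D = 0.9386·C_{A0}·X = 0.9386×2.30×0.830 = 1.79 kmol/m³; Y_D = C_D/C_{A0} = 0.779.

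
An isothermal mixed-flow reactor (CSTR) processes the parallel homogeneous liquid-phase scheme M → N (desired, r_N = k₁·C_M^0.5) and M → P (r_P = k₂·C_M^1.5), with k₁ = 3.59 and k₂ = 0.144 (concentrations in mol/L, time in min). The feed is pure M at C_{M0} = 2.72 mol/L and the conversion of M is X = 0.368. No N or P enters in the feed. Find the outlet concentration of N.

0.936 mol/L

Exit C_M = C_{M0}(1−X) = 2.72×0.632 = 1.719 mol/L.
A CSTR operates uniformly at the exit composition, giving r_N = 4.707 and r_P = 0.3246 (each k·C_M^n at C_M = 1.719).
Fraction of consumed M going to N: r_N/(r_N+r_P) = 0.9355.
C_N = 0.9355·C_{M0}·X = 0.9355×2.72×0.368 = 0.936 mol/L.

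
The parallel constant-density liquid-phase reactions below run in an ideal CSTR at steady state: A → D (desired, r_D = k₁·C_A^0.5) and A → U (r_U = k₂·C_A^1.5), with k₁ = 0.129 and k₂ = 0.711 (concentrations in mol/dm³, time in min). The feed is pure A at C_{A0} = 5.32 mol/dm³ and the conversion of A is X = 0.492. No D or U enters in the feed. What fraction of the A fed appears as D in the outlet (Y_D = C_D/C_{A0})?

Exit C_A = C_{A0}(1−X) = 5.32×0.508 = 2.703 mol/dm³.
Rates in a CSTR are evaluated at the outlet concentration: r_D = 0.129×2.703^0.5 = 0.2121, r_U = 0.711×2.703^1.5 = 3.159.
Fraction of consumed A going to D: r_D/(r_D+r_U) = 0.06291.
C_D = 0.06291·C_{A0}·X = 0.06291×5.32×0.492 = 0.165 mol/dm³; Y_D = C_D/C_{A0} = 0.0310.

0.0310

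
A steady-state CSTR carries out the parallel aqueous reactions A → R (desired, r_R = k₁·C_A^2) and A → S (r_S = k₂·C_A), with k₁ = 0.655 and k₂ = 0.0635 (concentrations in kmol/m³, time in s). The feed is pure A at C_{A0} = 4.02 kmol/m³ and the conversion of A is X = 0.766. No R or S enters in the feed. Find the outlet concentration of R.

Exit C_A = C_{A0}(1−X) = 4.02×0.234 = 0.9407 kmol/m³.
A CSTR operates uniformly at the exit composition, giving r_R = 0.5796 and r_S = 0.05973 (each k·C_A^n at C_A = 0.9407).
Fraction of consumed A going to R: r_R/(r_R+r_S) = 0.9066.
C_R = 0.9066·C_{A0}·X = 0.9066×4.02×0.766 = 2.79 kmol/m³.

2.79 kmol/m³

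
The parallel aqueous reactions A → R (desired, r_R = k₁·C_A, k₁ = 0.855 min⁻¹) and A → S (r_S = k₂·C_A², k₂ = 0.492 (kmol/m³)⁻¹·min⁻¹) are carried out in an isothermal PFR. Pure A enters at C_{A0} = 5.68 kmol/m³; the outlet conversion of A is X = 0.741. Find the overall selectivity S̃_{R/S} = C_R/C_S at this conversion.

0.529

C_A = C_{A0}(1−X) = 1.471 kmol/m³.
Along a PFR/batch, dC_R/dC_A = −r_R/(r_R+r_S) = −k₁/(k₁+k₂·C_A).
Integrating from C_{A0} to C_A: C_R = (0.855/0.492)·ln[(0.855+0.492·5.68)/(0.855+0.492·1.47)] = 1.738·ln(3.650/1.579) = 1.456 kmol/m³.
C_S = (C_{A0}−C_A)−C_R = 2.753 kmol/m³; S̃_{R/S} = 1.456/2.753 = 0.529.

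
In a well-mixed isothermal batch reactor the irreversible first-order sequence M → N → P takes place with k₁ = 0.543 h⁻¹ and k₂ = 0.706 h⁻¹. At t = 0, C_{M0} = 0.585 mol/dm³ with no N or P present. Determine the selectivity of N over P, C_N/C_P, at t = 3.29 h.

Solving the coupled first-order balances gives C_N(t) = [k₁/(k₂−k₁)]·C_{M0}·(e^(−k₁t) − e^(−k₂t)).
e^(−k₁t) = e^(−0.543×3.29) = e^(−1.786) = 0.1676; e^(−k₂t) = e^(−2.323) = 0.09800.
C_N = 0.543×0.585/(0.706−0.543) × (0.1676−0.09800) = 1.949×0.06955 = 0.1355 mol/dm³.
C_M = C_{M0}e^(−k₁t) = 0.09802 mol/dm³, so C_P = C_{M0}−C_M−C_N = 0.3515 mol/dm³; C_N/C_P = 0.386.

0.386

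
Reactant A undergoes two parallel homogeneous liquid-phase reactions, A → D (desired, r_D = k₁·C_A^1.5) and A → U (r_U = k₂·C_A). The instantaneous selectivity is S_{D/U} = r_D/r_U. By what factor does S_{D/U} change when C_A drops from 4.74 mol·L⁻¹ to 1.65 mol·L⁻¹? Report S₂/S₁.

S_{D/U} = (k₁/k₂)·C_A^0.5, so S₂/S₁ = (C_{A,2}/C_{A,1})^0.5.
= (1.65/4.74)^0.5 = (0.3481)^0.5 = 0.590.
Selectivity toward D falls as C_A falls — high-concentration operation is favoured.

0.590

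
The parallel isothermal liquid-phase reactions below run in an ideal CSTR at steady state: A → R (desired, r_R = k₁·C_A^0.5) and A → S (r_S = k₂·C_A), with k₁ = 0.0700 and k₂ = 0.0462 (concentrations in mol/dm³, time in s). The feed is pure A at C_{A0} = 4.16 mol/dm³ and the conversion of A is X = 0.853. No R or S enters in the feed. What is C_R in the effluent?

Exit C_A = C_{A0}(1−X) = 4.16×0.147 = 0.6115 mol/dm³.
Rates in a CSTR are evaluated at the outlet concentration: r_R = 0.0700×0.6115^0.5 = 0.05474, r_S = 0.0462×0.6115 = 0.02825.
Fraction of consumed A going to R: r_R/(r_R+r_S) = 0.6596.
C_R = 0.6596·C_{A0}·X = 0.6596×4.16×0.853 = 2.34 mol/dm³.

2.34 mol/dm³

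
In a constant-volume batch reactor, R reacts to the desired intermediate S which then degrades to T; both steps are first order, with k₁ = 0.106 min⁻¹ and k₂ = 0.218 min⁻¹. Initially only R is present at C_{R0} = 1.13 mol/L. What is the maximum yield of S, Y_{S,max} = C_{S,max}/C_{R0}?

At the optimum, C_{S,max}/C_{R0} = (k₁/k₂)^[k₂/(k₂−k₁)].
= (0.106/0.218)^(0.218/(0.218−0.106)) = (0.4862)^(1.946) = 0.2457.

0.246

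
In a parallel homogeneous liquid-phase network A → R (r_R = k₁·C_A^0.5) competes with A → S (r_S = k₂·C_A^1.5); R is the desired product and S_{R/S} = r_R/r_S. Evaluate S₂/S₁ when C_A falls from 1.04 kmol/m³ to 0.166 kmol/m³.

S_{R/S} = (k₁/k₂)·C_A⁻¹, so S₂/S₁ = (C_{A,2}/C_{A,1})⁻¹.
= 1.04/0.166 = 6.27.

6.27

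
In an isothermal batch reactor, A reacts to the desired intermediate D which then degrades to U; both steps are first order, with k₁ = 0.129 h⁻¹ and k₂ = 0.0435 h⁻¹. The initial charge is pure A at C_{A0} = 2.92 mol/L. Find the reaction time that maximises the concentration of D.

For first-order series the maximum of C_D occurs at t_opt = ln(k₂/k₁)/(k₂−k₁).
= ln(0.0435/0.129)/(0.0435−0.129) = ln(0.3372)/-0.08550 = -1.087/-0.08550 = 12.7 h.

12.7 h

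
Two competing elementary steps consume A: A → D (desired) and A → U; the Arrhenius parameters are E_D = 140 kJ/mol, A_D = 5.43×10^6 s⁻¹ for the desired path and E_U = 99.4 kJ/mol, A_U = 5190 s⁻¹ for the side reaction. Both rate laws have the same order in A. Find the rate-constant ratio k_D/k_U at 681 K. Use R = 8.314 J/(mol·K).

0.804

k_D/k_U = (A_D/A_U)·exp[−(E_D−E_U)/(RT)] = (A_D/A_U)·exp[(E_U−E_D)/(RT)].
(E_U−E_D)/(RT) = (99.4−140)×10³/(8.314×681) = -40600/5662 = -7.171.
k_D/k_U = (5.43×10^6/5190)·exp(-7.171) = 1046 × 7.687×10^-4 = 0.804.
Since E_D > E_U, raising the temperature improves selectivity toward D.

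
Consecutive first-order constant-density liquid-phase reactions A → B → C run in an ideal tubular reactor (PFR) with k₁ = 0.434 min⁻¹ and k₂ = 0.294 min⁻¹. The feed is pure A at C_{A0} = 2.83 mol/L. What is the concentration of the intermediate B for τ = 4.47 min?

1.10 mol/L

For first-order series with pure A initially, C_B(τ) = k₁C_{A0}/(k₂−k₁)·(e^(−k₁τ) − e^(−k₂τ)).
e^(−k₁τ) = e^(−0.434×4.47) = e^(−1.940) = 0.1437; e^(−k₂τ) = e^(−1.314) = 0.2687.
C_B = 0.434×2.83/(0.294−0.434) × (0.1437−0.2687) = (-8.773)×(-0.1250) = 1.097 mol/L.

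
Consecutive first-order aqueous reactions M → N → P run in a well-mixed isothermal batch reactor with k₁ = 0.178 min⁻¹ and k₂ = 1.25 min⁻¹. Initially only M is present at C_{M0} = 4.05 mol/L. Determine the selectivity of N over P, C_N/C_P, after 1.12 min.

Solving the coupled first-order balances gives C_N(t) = [k₁/(k₂−k₁)]·C_{M0}·(e^(−k₁t) − e^(−k₂t)).
e^(−k₁t) = e^(−0.178×1.12) = e^(−0.1994) = 0.8193; e^(−k₂t) = e^(−1.400) = 0.2466.
C_N = 0.178×4.05/(1.25−0.178) × (0.8193−0.2466) = 0.6725×0.5727 = 0.3851 mol/L.
C_M = C_{M0}e^(−k₁t) = 3.318 mol/L, so C_P = C_{M0}−C_M−C_N = 0.3469 mol/L; C_N/C_P = 1.11.

1.11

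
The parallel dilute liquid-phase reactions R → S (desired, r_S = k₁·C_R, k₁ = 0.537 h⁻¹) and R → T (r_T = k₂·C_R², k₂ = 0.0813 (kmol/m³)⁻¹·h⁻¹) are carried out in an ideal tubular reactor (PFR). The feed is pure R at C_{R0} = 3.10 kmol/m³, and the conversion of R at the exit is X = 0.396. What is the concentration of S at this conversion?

C_R = C_{R0}(1−X) = 1.872 kmol/m³.
Along a PFR/batch, dC_S/dC_R = −r_S/(r_S+r_T) = −k₁/(k₁+k₂·C_R).
Integrating from C_{R0} to C_R: C_S = (0.537/0.0813)·ln[(0.537+0.0813·3.10)/(0.537+0.0813·1.87)] = 6.605·ln(0.7890/0.6892) = 0.8932 kmol/m³.

0.893 kmol/m³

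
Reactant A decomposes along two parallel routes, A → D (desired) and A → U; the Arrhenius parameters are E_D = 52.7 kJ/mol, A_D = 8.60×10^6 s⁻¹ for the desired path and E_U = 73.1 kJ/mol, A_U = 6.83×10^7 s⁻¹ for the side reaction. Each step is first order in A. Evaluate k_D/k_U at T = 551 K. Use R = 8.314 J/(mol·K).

k_D/k_U = (A_D/A_U)·exp[−(E_D−E_U)/(RT)] = (A_D/A_U)·exp[(E_U−E_D)/(RT)].
(E_U−E_D)/(RT) = (73.1−52.7)×10³/(8.314×551) = 20400/4581 = 4.453.
k_D/k_U = (8.60×10^6/6.83×10^7)·exp(4.453) = 0.1259 × 85.90 = 10.8.
Since E_D < E_U, lowering the temperature improves selectivity toward D.

10.8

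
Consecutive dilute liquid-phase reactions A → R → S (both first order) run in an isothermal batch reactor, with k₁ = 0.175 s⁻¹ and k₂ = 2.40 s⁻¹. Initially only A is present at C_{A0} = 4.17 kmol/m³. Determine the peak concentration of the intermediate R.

Evaluating C_R at t_opt = ln(k₂/k₁)/(k₂−k₁) gives C_{R,max}/C_{A0} = (k₁/k₂)^[k₂/(k₂−k₁)].
= (0.175/2.40)^(2.40/(2.40−0.175)) = (0.07292)^(1.079) = 0.05935.
C_{R,max} = 0.05935×4.17 = 0.247 kmol/m³.

0.247 kmol/m³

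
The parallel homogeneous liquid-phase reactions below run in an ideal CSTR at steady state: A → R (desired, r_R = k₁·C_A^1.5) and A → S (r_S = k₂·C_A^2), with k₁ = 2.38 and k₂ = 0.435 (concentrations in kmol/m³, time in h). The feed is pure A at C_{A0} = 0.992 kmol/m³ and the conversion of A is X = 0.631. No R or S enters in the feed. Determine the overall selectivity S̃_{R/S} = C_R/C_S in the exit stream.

Exit C_A = C_{A0}(1−X) = 0.992×0.369 = 0.3660 kmol/m³.
A CSTR operates uniformly at the exit composition, giving r_R = 0.5271 and r_S = 0.05829 (each k·C_A^n at C_A = 0.3660).
Overall selectivity = C_R/C_S = r_Rτ/(r_Sτ) = r_R/r_S = 9.04.

9.04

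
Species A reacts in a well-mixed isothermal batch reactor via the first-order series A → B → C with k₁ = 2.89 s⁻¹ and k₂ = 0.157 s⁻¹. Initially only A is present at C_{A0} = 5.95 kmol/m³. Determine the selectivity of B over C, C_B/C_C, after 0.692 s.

13.6

For first-order series with pure A initially, C_B(t) = k₁C_{A0}/(k₂−k₁)·(e^(−k₁t) − e^(−k₂t)).
e^(−k₁t) = e^(−2.89×0.692) = e^(−2.000) = 0.1354; e^(−k₂t) = e^(−0.1086) = 0.8970.
C_B = 2.89×5.95/(0.157−2.89) × (0.1354−0.8970) = (-6.292)×(-0.7617) = 4.792 kmol/m³.
C_A = C_{A0}e^(−k₁t) = 0.8053 kmol/m³, so C_C = C_{A0}−C_A−C_B = 0.3522 kmol/m³; C_B/C_C = 13.6.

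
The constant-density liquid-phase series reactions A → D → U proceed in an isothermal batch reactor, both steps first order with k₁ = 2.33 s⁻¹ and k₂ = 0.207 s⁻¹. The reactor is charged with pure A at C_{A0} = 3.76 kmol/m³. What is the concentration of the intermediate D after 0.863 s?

2.90 kmol/m³

The intermediate concentration in a first-order A→B→C sequence is C_D = k₁C_{A0}(e^(−k₁t) − e^(−k₂t))/(k₂−k₁).
e^(−k₁t) = e^(−2.33×0.863) = e^(−2.011) = 0.1339; e^(−k₂t) = e^(−0.1786) = 0.8364.
C_D = 2.33×3.76/(0.207−2.33) × (0.1339−0.8364) = (-4.127)×(-0.7025) = 2.899 kmol/m³.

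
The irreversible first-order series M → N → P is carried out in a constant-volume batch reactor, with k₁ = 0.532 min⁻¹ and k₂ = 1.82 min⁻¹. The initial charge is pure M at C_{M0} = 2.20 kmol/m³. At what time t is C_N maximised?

0.955 min

For first-order series the maximum of C_N occurs at t_opt = ln(k₂/k₁)/(k₂−k₁).
= ln(1.82/0.532)/(1.82−0.532) = ln(3.421)/1.288 = 1.230/1.288 = 0.955 min.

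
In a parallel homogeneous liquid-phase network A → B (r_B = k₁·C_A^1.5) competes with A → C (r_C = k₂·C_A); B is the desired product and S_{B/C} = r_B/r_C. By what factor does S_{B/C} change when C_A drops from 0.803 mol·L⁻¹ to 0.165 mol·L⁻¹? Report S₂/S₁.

0.453

S_{B/C} = (k₁/k₂)·C_A^0.5, so S₂/S₁ = (C_{A,2}/C_{A,1})^0.5.
= (0.165/0.803)^0.5 = (0.2055)^0.5 = 0.453.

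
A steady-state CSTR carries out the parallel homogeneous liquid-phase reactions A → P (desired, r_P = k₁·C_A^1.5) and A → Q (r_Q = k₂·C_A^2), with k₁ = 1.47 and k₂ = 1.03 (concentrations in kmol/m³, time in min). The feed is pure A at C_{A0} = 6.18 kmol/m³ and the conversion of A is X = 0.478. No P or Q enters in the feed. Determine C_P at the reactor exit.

Exit C_A = C_{A0}(1−X) = 6.18×0.522 = 3.226 kmol/m³.
In a CSTR the entire volume is at exit conditions, so r_P = 1.47×3.226^1.5 = 8.517 and r_Q = 1.03×3.226^2 = 10.72.
Fraction of consumed A going to P: r_P/(r_P+r_Q) = 0.4428.
C_P = 0.4428·C_{A0}·X = 0.4428×6.18×0.478 = 1.31 kmol/m³.

1.31 kmol/m³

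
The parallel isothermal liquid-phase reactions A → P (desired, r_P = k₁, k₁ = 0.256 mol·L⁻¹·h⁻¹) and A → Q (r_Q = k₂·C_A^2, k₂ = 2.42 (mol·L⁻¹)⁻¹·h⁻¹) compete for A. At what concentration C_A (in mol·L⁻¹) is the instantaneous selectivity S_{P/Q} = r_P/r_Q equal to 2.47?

S_{P/Q} = (k₁/k₂)·C_A^-2 ⇒ C_A = (S·k₂/k₁)^(-0.5).
= (2.47×2.42/0.256)^(-0.5) = (23.35)^(-0.5) = 0.207 mol·L⁻¹.

0.207 mol·L⁻¹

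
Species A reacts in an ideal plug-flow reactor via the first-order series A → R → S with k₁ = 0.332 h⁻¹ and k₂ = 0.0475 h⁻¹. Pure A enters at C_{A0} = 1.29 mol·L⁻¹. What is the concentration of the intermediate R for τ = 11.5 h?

Solving the coupled first-order balances gives C_R(τ) = [k₁/(k₂−k₁)]·C_{A0}·(e^(−k₁τ) − e^(−k₂τ)).
e^(−k₁τ) = e^(−0.332×11.5) = e^(−3.818) = 0.02197; e^(−k₂τ) = e^(−0.5463) = 0.5791.
C_R = 0.332×1.29/(0.0475−0.332) × (0.02197−0.5791) = (-1.505)×(-0.5571) = 0.8387 mol·L⁻¹.

0.839 mol·L⁻¹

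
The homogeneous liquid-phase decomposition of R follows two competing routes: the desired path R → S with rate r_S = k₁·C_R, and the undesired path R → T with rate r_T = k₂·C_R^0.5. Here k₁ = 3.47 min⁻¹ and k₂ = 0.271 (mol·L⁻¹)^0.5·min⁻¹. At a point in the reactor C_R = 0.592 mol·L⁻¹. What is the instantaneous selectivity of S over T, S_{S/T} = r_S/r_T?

S_{S/T} = r_S/r_T = (k₁·C_R)/(k₂·C_R^0.5) = (k₁/k₂)·C_R^0.5.
= (3.47×0.5920) / (0.271×0.5920^0.5) = 2.054/0.2085 = 9.85.
Since the desired path is higher order in R, keeping C_R high (PFR or concentrated feed) favours S.

9.85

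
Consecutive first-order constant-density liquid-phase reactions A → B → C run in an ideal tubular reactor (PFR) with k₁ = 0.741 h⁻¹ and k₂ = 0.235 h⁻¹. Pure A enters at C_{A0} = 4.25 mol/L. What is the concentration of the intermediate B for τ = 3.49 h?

For first-order series with pure A initially, C_B(τ) = k₁C_{A0}/(k₂−k₁)·(e^(−k₁τ) − e^(−k₂τ)).
e^(−k₁τ) = e^(−0.741×3.49) = e^(−2.586) = 0.07531; e^(−k₂τ) = e^(−0.8202) = 0.4404.
C_B = 0.741×4.25/(0.235−0.741) × (0.07531−0.4404) = (-6.224)×(-0.3651) = 2.272 mol/L.

2.27 mol/L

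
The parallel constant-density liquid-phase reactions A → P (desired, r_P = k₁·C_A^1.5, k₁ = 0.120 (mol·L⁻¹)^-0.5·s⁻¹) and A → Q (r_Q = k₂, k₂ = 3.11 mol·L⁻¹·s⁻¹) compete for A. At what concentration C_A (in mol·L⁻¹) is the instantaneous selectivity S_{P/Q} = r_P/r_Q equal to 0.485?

5.41 mol·L⁻¹

S_{P/Q} = (k₁/k₂)·C_A^1.5 ⇒ C_A = (S·k₂/k₁)^(1/1.5).
= (0.485×3.11/0.120)^(0.6667) = (12.57)^(0.6667) = 5.41 mol·L⁻¹.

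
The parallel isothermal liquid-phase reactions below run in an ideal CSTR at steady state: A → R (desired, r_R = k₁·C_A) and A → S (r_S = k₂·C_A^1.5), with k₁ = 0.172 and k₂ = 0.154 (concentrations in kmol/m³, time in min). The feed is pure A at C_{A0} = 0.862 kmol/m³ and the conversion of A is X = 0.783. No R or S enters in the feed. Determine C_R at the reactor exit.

0.487 kmol/m³

Exit C_A = C_{A0}(1−X) = 0.862×0.217 = 0.1871 kmol/m³.
A CSTR operates uniformly at the exit composition, giving r_R = 0.03217 and r_S = 0.01246 (each k·C_A^n at C_A = 0.1871).
Fraction of consumed A going to R: r_R/(r_R+r_S) = 0.7209.
C_R = 0.7209·C_{A0}·X = 0.7209×0.862×0.783 = 0.487 kmol/m³.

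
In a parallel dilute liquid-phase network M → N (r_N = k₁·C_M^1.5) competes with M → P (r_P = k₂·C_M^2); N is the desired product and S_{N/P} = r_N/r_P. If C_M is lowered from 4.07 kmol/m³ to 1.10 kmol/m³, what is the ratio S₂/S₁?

1.92

S_{N/P} = (k₁/k₂)·C_M^-0.5, so S₂/S₁ = (C_{M,2}/C_{M,1})^-0.5.
= (1.10/4.07)^(-0.5) = (0.2703)^(-0.5) = 1.92.
Selectivity toward N rises as C_M falls — low-concentration operation is favoured.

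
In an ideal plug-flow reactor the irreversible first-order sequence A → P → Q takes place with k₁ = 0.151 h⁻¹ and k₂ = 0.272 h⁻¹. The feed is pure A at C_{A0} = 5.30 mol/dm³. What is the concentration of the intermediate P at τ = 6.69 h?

1.34 mol/dm³

The intermediate concentration in a first-order A→B→C sequence is C_P = k₁C_{A0}(e^(−k₁τ) − e^(−k₂τ))/(k₂−k₁).
e^(−k₁τ) = e^(−0.151×6.69) = e^(−1.010) = 0.3641; e^(−k₂τ) = e^(−1.820) = 0.1621.
C_P = 0.151×5.30/(0.272−0.151) × (0.3641−0.1621) = 6.614×0.2021 = 1.337 mol/dm³.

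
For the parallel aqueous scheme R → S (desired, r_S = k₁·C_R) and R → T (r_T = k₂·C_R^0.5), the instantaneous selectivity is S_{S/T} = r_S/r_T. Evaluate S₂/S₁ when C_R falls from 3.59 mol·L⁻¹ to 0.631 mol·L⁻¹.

0.419

S_{S/T} = (k₁/k₂)·C_R^0.5, so S₂/S₁ = (C_{R,2}/C_{R,1})^0.5.
= (0.631/3.59)^0.5 = (0.1758)^0.5 = 0.419.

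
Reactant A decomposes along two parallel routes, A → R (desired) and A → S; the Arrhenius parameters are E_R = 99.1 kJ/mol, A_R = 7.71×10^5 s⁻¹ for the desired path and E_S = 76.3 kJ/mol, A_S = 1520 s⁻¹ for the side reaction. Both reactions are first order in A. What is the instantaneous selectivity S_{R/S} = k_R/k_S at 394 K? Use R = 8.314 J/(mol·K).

k_R/k_S = (A_R/A_S)·exp[−(E_R−E_S)/(RT)] = (A_R/A_S)·exp[(E_S−E_R)/(RT)].
(E_S−E_R)/(RT) = (76.3−99.1)×10³/(8.314×394) = -22800/3276 = -6.960.
k_R/k_S = (7.71×10^5/1520)·exp(-6.960) = 507.2 × 9.488×10^-4 = 0.481.
Since E_R > E_S, raising the temperature improves selectivity toward R.

0.481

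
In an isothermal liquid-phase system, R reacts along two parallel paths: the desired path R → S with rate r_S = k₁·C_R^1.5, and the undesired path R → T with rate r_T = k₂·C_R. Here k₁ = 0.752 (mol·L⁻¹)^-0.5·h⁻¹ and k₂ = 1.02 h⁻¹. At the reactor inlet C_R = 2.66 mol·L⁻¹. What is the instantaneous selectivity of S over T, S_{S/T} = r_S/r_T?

S_{S/T} = r_S/r_T = (k₁·C_R^1.5)/(k₂·C_R) = (k₁/k₂)·C_R^0.5.
= (0.752×2.660^1.5) / (1.02×2.660) = 3.262/2.713 = 1.20.

1.20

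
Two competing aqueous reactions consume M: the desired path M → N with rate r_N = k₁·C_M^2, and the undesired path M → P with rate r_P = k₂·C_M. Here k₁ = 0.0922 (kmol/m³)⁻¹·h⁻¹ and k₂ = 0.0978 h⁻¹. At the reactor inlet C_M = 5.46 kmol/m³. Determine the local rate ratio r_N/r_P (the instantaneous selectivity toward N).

S_{N/P} = r_N/r_P = (k₁·C_M^2)/(k₂·C_M) = (k₁/k₂)·C_M.
= (0.0922×5.460^2) / (0.0978×5.460) = 2.749/0.5340 = 5.15.

5.15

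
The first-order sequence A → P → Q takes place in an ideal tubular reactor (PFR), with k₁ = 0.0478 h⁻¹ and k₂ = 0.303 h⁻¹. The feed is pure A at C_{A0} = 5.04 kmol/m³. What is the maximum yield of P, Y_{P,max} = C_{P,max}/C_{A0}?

0.112

For a first-order series the maximum intermediate yield is C_{P,max}/C_{A0} = (k₁/k₂)^[k₂/(k₂−k₁)].
= (0.0478/0.303)^(0.303/(0.303−0.0478)) = (0.1578)^(1.187) = 0.1116.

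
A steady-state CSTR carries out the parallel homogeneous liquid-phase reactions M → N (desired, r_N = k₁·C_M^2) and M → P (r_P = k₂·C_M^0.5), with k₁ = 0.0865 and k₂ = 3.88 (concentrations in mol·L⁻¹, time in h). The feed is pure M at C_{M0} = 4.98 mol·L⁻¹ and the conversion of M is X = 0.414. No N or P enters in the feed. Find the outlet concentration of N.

Exit C_M = C_{M0}(1−X) = 4.98×0.586 = 2.918 mol·L⁻¹.
A CSTR operates uniformly at the exit composition, giving r_N = 0.7367 and r_P = 6.628 (each k·C_M^n at C_M = 2.918).
Fraction of consumed M going to N: r_N/(r_N+r_P) = 0.1000.
C_N = 0.1000·C_{M0}·X = 0.1000×4.98×0.414 = 0.206 mol·L⁻¹.

0.206 mol·L⁻¹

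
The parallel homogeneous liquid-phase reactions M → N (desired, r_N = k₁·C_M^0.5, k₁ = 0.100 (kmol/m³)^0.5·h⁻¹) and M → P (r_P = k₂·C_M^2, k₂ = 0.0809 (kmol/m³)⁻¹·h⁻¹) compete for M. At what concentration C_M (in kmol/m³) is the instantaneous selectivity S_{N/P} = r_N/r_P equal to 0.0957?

S_{N/P} = (k₁/k₂)·C_M^-1.5 ⇒ C_M = (S·k₂/k₁)^(1/(-1.5)).
= (0.0957×0.0809/0.100)^(-0.6667) = (0.07742)^(-0.6667) = 5.51 kmol/m³.

5.51 kmol/m³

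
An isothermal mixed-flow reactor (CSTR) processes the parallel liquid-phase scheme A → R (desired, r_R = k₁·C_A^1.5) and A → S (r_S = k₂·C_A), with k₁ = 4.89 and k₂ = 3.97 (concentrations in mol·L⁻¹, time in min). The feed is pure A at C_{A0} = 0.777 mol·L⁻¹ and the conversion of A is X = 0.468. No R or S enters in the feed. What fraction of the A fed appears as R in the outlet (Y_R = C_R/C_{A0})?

0.207

Exit C_A = C_{A0}(1−X) = 0.777×0.532 = 0.4134 mol·L⁻¹.
Rates in a CSTR are evaluated at the outlet concentration: r_R = 4.89×0.4134^1.5 = 1.300, r_S = 3.97×0.4134 = 1.641.
Fraction of consumed A going to R: r_R/(r_R+r_S) = 0.4419.
C_R = 0.4419·C_{A0}·X = 0.4419×0.777×0.468 = 0.161 mol·L⁻¹; Y_R = C_R/C_{A0} = 0.207.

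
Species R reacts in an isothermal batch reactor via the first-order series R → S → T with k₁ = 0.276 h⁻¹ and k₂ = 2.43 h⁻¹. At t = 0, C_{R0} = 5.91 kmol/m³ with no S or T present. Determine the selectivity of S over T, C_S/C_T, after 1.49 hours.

For first-order series with pure R initially, C_S(t) = k₁C_{R0}/(k₂−k₁)·(e^(−k₁t) − e^(−k₂t)).
e^(−k₁t) = e^(−0.276×1.49) = e^(−0.4112) = 0.6628; e^(−k₂t) = e^(−3.621) = 0.02676.
C_S = 0.276×5.91/(2.43−0.276) × (0.6628−0.02676) = 0.7573×0.6361 = 0.4817 kmol/m³.
C_R = C_{R0}e^(−k₁t) = 3.917 kmol/m³, so C_T = C_{R0}−C_R−C_S = 1.511 kmol/m³; C_S/C_T = 0.319.

0.319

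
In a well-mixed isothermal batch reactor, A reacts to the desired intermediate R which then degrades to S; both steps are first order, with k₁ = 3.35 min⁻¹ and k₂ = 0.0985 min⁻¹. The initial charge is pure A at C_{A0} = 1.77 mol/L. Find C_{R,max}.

1.59 mol/L

At the optimum, C_{R,max}/C_{A0} = (k₁/k₂)^[k₂/(k₂−k₁)].
= (3.35/0.0985)^(0.0985/(0.0985−3.35)) = (34.01)^(-0.03029) = 0.8987.
C_{R,max} = 0.8987×1.77 = 1.59 mol/L.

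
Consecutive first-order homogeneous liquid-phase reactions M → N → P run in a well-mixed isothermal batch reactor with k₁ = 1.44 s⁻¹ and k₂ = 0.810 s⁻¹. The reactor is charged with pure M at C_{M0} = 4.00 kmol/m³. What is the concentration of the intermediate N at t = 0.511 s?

1.66 kmol/m³

Solving the coupled first-order balances gives C_N(t) = [k₁/(k₂−k₁)]·C_{M0}·(e^(−k₁t) − e^(−k₂t)).
e^(−k₁t) = e^(−1.44×0.511) = e^(−0.7358) = 0.4791; e^(−k₂t) = e^(−0.4139) = 0.6611.
C_N = 1.44×4.00/(0.810−1.44) × (0.4791−0.6611) = (-9.143)×(-0.1820) = 1.664 kmol/m³.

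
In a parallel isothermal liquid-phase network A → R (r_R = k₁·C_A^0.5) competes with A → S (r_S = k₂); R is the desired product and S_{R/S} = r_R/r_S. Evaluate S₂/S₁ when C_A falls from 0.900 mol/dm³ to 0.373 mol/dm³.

S_{R/S} = (k₁/k₂)·C_A^0.5, so S₂/S₁ = (C_{A,2}/C_{A,1})^0.5.
= (0.373/0.900)^0.5 = (0.4144)^0.5 = 0.644.
Selectivity toward R falls as C_A falls — high-concentration operation is favoured.

0.644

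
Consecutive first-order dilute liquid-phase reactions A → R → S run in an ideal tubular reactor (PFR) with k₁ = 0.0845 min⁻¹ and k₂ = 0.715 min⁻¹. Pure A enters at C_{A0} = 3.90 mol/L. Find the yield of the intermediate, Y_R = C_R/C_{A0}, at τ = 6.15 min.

0.0781

Solving the coupled first-order balances gives C_R(τ) = [k₁/(k₂−k₁)]·C_{A0}·(e^(−k₁τ) − e^(−k₂τ)).
e^(−k₁τ) = e^(−0.0845×6.15) = e^(−0.5197) = 0.5947; e^(−k₂τ) = e^(−4.397) = 0.01231.
C_R = 0.0845×3.90/(0.715−0.0845) × (0.5947−0.01231) = 0.5227×0.5824 = 0.3044 mol/L.
Y_R = C_R/C_{A0} = 0.3044/3.90 = 0.0781.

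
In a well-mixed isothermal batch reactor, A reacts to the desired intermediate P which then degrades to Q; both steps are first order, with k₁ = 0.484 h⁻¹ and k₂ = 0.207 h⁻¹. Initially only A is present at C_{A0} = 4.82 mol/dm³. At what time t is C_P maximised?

Setting dC_P/dt = 0 gives t_opt = ln(k₂/k₁)/(k₂−k₁).
= ln(0.207/0.484)/(0.207−0.484) = ln(0.4277)/-0.2770 = -0.8494/-0.2770 = 3.07 h.

3.07 h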